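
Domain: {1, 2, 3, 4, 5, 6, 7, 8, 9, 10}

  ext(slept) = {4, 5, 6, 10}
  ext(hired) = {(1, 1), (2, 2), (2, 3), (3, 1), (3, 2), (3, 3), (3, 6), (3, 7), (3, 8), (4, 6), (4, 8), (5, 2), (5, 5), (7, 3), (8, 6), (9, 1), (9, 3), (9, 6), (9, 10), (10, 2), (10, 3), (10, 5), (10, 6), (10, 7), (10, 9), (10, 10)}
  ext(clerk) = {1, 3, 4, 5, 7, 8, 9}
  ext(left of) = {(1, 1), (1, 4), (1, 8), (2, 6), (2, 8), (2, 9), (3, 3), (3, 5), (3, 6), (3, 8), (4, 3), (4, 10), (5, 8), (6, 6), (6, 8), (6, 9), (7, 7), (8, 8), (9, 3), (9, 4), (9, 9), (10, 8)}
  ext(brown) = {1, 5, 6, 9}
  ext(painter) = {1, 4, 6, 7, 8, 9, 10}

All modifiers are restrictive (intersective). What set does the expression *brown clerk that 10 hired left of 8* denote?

⟦that 10 hired⟧ = {x : ⟨10, x⟩ ∈ ⟦hired⟧} = {2, 3, 5, 6, 7, 9, 10}
⟦left of 8⟧ = {x : ⟨x, 8⟩ ∈ ⟦left of⟧} = {1, 2, 3, 5, 6, 8, 10}
⟦clerk⟧ = {1, 3, 4, 5, 7, 8, 9}
… ∩ ⟦that 10 hired⟧ = {1, 3, 4, 5, 7, 8, 9} ∩ {2, 3, 5, 6, 7, 9, 10} = {3, 5, 7, 9}
… ∩ ⟦left of 8⟧ = {3, 5, 7, 9} ∩ {1, 2, 3, 5, 6, 8, 10} = {3, 5}
… ∩ ⟦brown⟧ = {3, 5} ∩ {1, 5, 6, 9} = {5}
So ⟦brown clerk that 10 hired left of 8⟧ = {5}.

{5}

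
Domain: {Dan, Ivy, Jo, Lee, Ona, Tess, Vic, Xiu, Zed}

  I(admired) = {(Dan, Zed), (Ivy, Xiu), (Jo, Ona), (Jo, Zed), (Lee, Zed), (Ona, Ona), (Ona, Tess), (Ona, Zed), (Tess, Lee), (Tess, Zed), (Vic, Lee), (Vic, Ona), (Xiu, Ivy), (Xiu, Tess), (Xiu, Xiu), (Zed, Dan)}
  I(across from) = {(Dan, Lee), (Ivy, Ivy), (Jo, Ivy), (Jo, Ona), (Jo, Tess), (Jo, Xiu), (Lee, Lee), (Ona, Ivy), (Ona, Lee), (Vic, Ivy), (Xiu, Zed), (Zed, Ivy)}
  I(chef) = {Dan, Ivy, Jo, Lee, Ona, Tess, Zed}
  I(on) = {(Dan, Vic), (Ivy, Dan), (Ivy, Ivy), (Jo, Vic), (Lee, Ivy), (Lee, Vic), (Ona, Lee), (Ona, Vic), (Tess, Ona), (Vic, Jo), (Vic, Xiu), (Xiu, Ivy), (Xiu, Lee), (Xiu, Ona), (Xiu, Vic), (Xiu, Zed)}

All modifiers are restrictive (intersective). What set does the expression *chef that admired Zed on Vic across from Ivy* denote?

{Jo, Ona}

⟦that admired Zed⟧ = {x : ⟨x, Zed⟩ ∈ ⟦admired⟧} = {Dan, Jo, Lee, Ona, Tess}
⟦on Vic⟧ = {x : ⟨x, Vic⟩ ∈ ⟦on⟧} = {Dan, Jo, Lee, Ona, Xiu}
⟦across from Ivy⟧ = {x : ⟨x, Ivy⟩ ∈ ⟦across from⟧} = {Ivy, Jo, Ona, Vic, Zed}
⟦chef⟧ = {Dan, Ivy, Jo, Lee, Ona, Tess, Zed}
… ∩ ⟦that admired Zed⟧ = {Dan, Ivy, Jo, Lee, Ona, Tess, Zed} ∩ {Dan, Jo, Lee, Ona, Tess} = {Dan, Jo, Lee, Ona, Tess}
… ∩ ⟦on Vic⟧ = {Dan, Jo, Lee, Ona, Tess} ∩ {Dan, Jo, Lee, Ona, Xiu} = {Dan, Jo, Lee, Ona}
… ∩ ⟦across from Ivy⟧ = {Dan, Jo, Lee, Ona} ∩ {Ivy, Jo, Ona, Vic, Zed} = {Jo, Ona}
So ⟦chef that admired Zed on Vic across from Ivy⟧ = {Jo, Ona}.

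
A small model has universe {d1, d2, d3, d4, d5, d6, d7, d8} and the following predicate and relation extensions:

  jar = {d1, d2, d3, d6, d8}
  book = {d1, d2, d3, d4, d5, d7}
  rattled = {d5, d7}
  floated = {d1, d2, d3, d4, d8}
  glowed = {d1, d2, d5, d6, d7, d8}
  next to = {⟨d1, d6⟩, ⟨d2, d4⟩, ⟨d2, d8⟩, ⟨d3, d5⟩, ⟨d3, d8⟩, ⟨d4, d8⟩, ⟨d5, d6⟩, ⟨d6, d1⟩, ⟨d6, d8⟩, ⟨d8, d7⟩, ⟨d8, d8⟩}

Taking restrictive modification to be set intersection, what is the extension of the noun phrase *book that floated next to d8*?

{d2, d3, d4}

⟦that floated⟧ = ⟦floated⟧ = {d1, d2, d3, d4, d8}
⟦next to d8⟧ = {x : ⟨x, d8⟩ ∈ ⟦next to⟧} = {d2, d3, d4, d6, d8}
⟦book⟧ = {d1, d2, d3, d4, d5, d7}
… ∩ ⟦that floated⟧ = {d1, d2, d3, d4, d5, d7} ∩ {d1, d2, d3, d4, d8} = {d1, d2, d3, d4}
… ∩ ⟦next to d8⟧ = {d1, d2, d3, d4} ∩ {d2, d3, d4, d6, d8} = {d2, d3, d4}
So ⟦book that floated next to d8⟧ = {d2, d3, d4}.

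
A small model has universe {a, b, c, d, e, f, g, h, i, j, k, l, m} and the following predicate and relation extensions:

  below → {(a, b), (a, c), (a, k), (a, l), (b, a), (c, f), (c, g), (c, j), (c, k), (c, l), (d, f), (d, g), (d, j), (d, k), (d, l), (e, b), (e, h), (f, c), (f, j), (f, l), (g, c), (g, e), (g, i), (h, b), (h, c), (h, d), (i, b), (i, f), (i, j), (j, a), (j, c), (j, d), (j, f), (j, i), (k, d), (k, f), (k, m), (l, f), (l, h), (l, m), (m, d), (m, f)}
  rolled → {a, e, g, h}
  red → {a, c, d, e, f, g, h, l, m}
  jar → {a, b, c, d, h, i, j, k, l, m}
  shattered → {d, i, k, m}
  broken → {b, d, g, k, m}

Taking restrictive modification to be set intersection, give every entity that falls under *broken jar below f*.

{d, k, m}

⟦below f⟧ = {x : ⟨x, f⟩ ∈ ⟦below⟧} = {c, d, i, j, k, l, m}
⟦jar⟧ = {a, b, c, d, h, i, j, k, l, m}
… ∩ ⟦below f⟧ = {a, b, c, d, h, i, j, k, l, m} ∩ {c, d, i, j, k, l, m} = {c, d, i, j, k, l, m}
… ∩ ⟦broken⟧ = {c, d, i, j, k, l, m} ∩ {b, d, g, k, m} = {d, k, m}
So ⟦broken jar below f⟧ = {d, k, m}.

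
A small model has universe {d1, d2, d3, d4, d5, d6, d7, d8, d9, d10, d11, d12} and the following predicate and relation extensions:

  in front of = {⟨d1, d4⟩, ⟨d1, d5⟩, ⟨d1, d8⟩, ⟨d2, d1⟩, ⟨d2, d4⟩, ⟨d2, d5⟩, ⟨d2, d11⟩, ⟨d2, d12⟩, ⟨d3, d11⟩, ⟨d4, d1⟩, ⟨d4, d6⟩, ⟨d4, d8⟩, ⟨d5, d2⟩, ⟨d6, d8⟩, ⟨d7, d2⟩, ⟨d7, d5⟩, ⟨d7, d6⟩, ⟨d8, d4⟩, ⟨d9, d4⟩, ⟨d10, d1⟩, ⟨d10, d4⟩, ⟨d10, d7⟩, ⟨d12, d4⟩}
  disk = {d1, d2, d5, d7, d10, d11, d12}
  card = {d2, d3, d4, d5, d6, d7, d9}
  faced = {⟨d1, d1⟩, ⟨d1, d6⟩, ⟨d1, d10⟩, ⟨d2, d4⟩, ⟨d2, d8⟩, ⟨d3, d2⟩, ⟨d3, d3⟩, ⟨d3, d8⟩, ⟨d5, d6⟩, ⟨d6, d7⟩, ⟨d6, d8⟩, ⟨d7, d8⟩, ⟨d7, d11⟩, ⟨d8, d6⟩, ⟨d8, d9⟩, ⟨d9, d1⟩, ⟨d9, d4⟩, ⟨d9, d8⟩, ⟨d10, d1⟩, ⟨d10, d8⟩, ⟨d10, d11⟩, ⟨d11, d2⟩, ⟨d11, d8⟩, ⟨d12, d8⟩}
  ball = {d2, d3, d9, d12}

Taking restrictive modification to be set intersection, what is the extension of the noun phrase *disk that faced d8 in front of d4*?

{d2, d10, d12}

⟦that faced d8⟧ = {x : ⟨x, d8⟩ ∈ ⟦faced⟧} = {d2, d3, d6, d7, d9, d10, d11, d12}
⟦in front of d4⟧ = {x : ⟨x, d4⟩ ∈ ⟦in front of⟧} = {d1, d2, d8, d9, d10, d12}
⟦disk⟧ = {d1, d2, d5, d7, d10, d11, d12}
… ∩ ⟦that faced d8⟧ = {d1, d2, d5, d7, d10, d11, d12} ∩ {d2, d3, d6, d7, d9, d10, d11, d12} = {d2, d7, d10, d11, d12}
… ∩ ⟦in front of d4⟧ = {d2, d7, d10, d11, d12} ∩ {d1, d2, d8, d9, d10, d12} = {d2, d10, d12}
So ⟦disk that faced d8 in front of d4⟧ = {d2, d10, d12}.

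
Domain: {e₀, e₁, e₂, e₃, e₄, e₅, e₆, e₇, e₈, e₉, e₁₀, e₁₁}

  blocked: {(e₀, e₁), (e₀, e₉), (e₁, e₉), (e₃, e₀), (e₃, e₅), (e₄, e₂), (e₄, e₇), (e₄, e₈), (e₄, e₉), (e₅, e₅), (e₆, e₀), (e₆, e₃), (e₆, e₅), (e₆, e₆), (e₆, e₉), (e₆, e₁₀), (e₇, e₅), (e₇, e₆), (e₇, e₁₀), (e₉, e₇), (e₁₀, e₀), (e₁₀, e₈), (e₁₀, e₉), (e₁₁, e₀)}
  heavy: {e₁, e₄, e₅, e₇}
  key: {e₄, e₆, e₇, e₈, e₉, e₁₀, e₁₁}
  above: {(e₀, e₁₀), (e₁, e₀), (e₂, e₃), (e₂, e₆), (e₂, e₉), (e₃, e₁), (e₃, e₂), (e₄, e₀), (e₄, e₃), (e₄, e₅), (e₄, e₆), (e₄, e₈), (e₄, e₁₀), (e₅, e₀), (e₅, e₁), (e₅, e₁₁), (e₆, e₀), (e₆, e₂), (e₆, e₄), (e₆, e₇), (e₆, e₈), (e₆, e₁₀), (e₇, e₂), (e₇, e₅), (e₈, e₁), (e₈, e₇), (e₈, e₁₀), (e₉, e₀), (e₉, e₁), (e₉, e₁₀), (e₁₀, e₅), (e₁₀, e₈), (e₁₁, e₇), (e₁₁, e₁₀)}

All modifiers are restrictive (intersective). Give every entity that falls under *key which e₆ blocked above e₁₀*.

⟦which e₆ blocked⟧ = {x : ⟨e₆, x⟩ ∈ ⟦blocked⟧} = {e₀, e₃, e₅, e₆, e₉, e₁₀}
⟦above e₁₀⟧ = {x : ⟨x, e₁₀⟩ ∈ ⟦above⟧} = {e₀, e₄, e₆, e₈, e₉, e₁₁}
⟦key⟧ = {e₄, e₆, e₇, e₈, e₉, e₁₀, e₁₁}
… ∩ ⟦which e₆ blocked⟧ = {e₄, e₆, e₇, e₈, e₉, e₁₀, e₁₁} ∩ {e₀, e₃, e₅, e₆, e₉, e₁₀} = {e₆, e₉, e₁₀}
… ∩ ⟦above e₁₀⟧ = {e₆, e₉, e₁₀} ∩ {e₀, e₄, e₆, e₈, e₉, e₁₁} = {e₆, e₉}
So ⟦key which e₆ blocked above e₁₀⟧ = {e₆, e₉}.

{e₆, e₉}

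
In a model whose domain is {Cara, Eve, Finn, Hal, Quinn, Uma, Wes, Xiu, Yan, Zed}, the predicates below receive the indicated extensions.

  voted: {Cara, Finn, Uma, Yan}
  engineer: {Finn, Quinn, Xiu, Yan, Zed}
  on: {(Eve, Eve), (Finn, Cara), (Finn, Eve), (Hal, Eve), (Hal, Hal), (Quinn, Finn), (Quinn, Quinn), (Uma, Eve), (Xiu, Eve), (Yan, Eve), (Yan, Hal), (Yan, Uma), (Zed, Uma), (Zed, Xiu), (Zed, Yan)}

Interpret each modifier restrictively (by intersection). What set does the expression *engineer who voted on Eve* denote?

{Finn, Yan}

⟦who voted⟧ = ⟦voted⟧ = {Cara, Finn, Uma, Yan}
⟦on Eve⟧ = {x : ⟨x, Eve⟩ ∈ ⟦on⟧} = {Eve, Finn, Hal, Uma, Xiu, Yan}
⟦engineer⟧ = {Finn, Quinn, Xiu, Yan, Zed}
… ∩ ⟦who voted⟧ = {Finn, Quinn, Xiu, Yan, Zed} ∩ {Cara, Finn, Uma, Yan} = {Finn, Yan}
… ∩ ⟦on Eve⟧ = {Finn, Yan} ∩ {Eve, Finn, Hal, Uma, Xiu, Yan} = {Finn, Yan}
So ⟦engineer who voted on Eve⟧ = {Finn, Yan}.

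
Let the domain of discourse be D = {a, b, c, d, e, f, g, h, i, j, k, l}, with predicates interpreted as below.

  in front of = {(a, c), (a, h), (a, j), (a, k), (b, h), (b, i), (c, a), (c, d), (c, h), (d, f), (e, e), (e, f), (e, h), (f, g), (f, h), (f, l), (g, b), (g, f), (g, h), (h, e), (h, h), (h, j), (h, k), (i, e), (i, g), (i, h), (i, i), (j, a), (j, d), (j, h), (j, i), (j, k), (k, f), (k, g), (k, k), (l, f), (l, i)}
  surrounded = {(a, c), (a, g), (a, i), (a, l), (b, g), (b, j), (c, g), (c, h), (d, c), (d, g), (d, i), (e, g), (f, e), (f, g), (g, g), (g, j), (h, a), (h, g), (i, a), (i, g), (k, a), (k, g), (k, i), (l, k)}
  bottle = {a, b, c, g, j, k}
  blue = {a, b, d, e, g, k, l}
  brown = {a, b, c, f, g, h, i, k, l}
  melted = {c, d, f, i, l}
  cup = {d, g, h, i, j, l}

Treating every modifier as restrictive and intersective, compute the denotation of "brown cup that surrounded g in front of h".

{g, h, i}

⟦that surrounded g⟧ = {x : ⟨x, g⟩ ∈ ⟦surrounded⟧} = {a, b, c, d, e, f, g, h, i, k}
⟦in front of h⟧ = {x : ⟨x, h⟩ ∈ ⟦in front of⟧} = {a, b, c, e, f, g, h, i, j}
⟦cup⟧ = {d, g, h, i, j, l}
… ∩ ⟦that surrounded g⟧ = {d, g, h, i, j, l} ∩ {a, b, c, d, e, f, g, h, i, k} = {d, g, h, i}
… ∩ ⟦in front of h⟧ = {d, g, h, i} ∩ {a, b, c, e, f, g, h, i, j} = {g, h, i}
… ∩ ⟦brown⟧ = {g, h, i} ∩ {a, b, c, f, g, h, i, k, l} = {g, h, i}
So ⟦brown cup that surrounded g in front of h⟧ = {g, h, i}.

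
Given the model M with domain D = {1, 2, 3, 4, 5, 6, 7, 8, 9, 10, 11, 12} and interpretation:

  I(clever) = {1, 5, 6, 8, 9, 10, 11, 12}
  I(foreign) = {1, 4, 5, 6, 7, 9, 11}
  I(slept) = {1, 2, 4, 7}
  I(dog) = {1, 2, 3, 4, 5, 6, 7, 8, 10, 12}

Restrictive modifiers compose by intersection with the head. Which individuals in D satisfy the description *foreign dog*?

{1, 4, 5, 6, 7}

⟦dog⟧ = {1, 2, 3, 4, 5, 6, 7, 8, 10, 12}
… ∩ ⟦foreign⟧ = {1, 2, 3, 4, 5, 6, 7, 8, 10, 12} ∩ {1, 4, 5, 6, 7, 9, 11} = {1, 4, 5, 6, 7}
So ⟦foreign dog⟧ = {1, 4, 5, 6, 7}.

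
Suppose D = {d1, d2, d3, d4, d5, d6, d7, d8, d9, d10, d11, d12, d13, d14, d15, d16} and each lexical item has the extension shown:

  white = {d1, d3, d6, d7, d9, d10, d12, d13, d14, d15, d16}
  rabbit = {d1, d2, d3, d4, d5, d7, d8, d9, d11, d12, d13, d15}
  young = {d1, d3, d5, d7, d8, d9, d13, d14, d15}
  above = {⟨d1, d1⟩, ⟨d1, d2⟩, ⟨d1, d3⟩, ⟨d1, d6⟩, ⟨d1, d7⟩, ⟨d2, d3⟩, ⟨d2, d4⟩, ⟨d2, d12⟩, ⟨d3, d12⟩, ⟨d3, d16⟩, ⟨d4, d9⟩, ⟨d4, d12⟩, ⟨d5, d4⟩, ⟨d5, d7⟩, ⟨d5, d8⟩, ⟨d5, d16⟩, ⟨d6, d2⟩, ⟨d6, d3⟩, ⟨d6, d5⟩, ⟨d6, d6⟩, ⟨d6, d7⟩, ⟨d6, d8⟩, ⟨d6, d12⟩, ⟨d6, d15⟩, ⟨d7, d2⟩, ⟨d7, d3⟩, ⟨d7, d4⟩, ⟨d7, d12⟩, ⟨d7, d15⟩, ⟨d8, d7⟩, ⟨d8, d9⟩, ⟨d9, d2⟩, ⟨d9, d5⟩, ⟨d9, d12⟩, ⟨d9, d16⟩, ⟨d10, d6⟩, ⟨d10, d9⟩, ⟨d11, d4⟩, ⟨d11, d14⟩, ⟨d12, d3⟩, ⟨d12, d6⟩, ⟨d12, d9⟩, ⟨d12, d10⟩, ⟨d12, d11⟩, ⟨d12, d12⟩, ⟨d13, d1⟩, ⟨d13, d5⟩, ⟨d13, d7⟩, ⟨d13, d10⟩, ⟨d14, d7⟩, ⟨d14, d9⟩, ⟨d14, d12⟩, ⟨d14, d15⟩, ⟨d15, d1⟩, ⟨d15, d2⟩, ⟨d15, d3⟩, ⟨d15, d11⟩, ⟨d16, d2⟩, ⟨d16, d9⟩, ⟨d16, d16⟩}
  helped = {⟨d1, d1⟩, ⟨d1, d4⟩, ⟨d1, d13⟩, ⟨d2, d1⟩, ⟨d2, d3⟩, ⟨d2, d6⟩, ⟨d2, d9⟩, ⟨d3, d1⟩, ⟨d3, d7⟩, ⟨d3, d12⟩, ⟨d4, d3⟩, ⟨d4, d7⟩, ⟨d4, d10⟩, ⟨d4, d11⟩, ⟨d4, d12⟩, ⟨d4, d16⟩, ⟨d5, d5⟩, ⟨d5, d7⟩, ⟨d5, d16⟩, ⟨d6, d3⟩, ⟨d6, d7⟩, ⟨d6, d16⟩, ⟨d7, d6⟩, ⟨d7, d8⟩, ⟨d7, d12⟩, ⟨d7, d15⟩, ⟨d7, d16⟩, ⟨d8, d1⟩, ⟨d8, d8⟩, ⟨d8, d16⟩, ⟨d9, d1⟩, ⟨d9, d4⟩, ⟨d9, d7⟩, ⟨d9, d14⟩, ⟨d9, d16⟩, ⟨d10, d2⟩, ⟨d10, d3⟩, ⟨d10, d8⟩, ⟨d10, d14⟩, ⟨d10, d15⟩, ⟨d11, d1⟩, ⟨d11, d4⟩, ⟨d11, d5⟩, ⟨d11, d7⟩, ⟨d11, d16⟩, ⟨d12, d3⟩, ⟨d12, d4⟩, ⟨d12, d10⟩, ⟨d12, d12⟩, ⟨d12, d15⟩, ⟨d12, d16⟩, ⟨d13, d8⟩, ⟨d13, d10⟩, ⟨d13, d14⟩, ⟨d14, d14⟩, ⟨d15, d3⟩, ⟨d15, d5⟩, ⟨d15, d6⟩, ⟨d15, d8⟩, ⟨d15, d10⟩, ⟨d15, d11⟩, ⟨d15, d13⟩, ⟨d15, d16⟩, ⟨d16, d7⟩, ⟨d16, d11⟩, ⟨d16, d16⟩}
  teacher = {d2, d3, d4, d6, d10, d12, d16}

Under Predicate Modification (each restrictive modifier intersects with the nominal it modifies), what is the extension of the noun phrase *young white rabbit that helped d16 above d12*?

⟦that helped d16⟧ = {x : ⟨x, d16⟩ ∈ ⟦helped⟧} = {d4, d5, d6, d7, d8, d9, d11, d12, d15, d16}
⟦above d12⟧ = {x : ⟨x, d12⟩ ∈ ⟦above⟧} = {d2, d3, d4, d6, d7, d9, d12, d14}
⟦rabbit⟧ = {d1, d2, d3, d4, d5, d7, d8, d9, d11, d12, d13, d15}
… ∩ ⟦that helped d16⟧ = {d1, d2, d3, d4, d5, d7, d8, d9, d11, d12, d13, d15} ∩ {d4, d5, d6, d7, d8, d9, d11, d12, d15, d16} = {d4, d5, d7, d8, d9, d11, d12, d15}
… ∩ ⟦above d12⟧ = {d4, d5, d7, d8, d9, d11, d12, d15} ∩ {d2, d3, d4, d6, d7, d9, d12, d14} = {d4, d7, d9, d12}
… ∩ ⟦young⟧ = {d4, d7, d9, d12} ∩ {d1, d3, d5, d7, d8, d9, d13, d14, d15} = {d7, d9}
… ∩ ⟦white⟧ = {d7, d9} ∩ {d1, d3, d6, d7, d9, d10, d12, d13, d14, d15, d16} = {d7, d9}
So ⟦young white rabbit that helped d16 above d12⟧ = {d7, d9}.

{d7, d9}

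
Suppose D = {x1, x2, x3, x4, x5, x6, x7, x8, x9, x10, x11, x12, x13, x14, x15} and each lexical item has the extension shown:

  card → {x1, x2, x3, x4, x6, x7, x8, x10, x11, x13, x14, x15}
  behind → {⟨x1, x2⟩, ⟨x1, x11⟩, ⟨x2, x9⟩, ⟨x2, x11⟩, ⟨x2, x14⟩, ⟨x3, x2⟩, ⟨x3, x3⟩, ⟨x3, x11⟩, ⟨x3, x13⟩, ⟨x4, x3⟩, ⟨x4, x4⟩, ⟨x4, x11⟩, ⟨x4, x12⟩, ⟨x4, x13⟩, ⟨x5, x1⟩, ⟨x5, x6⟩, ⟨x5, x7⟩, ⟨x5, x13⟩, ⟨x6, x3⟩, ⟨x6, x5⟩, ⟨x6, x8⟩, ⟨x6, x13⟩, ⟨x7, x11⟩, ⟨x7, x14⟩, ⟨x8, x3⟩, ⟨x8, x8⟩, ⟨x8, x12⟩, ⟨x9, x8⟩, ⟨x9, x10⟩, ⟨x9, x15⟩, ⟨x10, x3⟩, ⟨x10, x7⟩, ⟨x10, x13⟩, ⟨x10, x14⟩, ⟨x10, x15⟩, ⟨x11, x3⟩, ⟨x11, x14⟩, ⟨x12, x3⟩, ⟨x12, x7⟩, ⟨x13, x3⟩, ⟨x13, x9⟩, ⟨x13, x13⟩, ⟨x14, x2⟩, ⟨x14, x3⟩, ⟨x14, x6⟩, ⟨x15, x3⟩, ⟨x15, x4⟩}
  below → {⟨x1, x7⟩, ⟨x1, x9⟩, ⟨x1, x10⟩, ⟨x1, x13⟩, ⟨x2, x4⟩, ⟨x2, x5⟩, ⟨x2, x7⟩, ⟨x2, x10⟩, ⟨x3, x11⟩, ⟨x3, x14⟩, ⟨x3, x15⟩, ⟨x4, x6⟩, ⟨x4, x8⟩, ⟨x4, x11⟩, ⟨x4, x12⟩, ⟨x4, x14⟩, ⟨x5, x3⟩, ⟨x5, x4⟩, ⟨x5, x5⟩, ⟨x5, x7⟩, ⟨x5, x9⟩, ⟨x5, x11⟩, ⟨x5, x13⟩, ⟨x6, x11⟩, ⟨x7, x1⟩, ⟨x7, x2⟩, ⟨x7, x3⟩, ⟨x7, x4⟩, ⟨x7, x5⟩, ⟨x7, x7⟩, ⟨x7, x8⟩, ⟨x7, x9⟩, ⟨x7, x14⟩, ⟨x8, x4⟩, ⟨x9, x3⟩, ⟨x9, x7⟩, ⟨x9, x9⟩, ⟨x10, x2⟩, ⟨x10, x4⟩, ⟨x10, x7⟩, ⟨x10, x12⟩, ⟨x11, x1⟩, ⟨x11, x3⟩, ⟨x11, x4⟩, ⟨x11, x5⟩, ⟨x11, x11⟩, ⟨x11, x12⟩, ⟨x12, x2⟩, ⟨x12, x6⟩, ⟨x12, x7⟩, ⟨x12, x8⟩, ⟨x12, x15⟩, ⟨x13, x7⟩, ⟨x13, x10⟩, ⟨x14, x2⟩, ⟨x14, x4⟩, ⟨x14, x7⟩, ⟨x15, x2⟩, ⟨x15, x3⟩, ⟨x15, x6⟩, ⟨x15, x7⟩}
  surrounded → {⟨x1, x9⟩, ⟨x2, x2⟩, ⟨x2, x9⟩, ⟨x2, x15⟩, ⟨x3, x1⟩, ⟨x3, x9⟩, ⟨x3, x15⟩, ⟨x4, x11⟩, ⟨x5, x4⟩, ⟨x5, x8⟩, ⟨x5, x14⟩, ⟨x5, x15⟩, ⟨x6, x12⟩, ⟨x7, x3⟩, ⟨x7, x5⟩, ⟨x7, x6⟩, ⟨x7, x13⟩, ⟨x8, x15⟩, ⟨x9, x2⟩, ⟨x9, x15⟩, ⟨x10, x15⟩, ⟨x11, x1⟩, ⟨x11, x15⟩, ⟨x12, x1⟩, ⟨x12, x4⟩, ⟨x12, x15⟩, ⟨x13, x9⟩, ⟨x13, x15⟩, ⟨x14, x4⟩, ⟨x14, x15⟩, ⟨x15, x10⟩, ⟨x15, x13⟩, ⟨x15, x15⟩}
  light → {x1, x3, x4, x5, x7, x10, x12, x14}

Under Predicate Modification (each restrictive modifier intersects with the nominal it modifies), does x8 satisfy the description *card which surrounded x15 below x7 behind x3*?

⟦which surrounded x15⟧ = {x : ⟨x, x15⟩ ∈ ⟦surrounded⟧} = {x2, x3, x5, x8, x9, x10, x11, x12, x13, x14, x15}
⟦below x7⟧ = {x : ⟨x, x7⟩ ∈ ⟦below⟧} = {x1, x2, x5, x7, x9, x10, x12, x13, x14, x15}
⟦behind x3⟧ = {x : ⟨x, x3⟩ ∈ ⟦behind⟧} = {x3, x4, x6, x8, x10, x11, x12, x13, x14, x15}
⟦card⟧ = {x1, x2, x3, x4, x6, x7, x8, x10, x11, x13, x14, x15}
… ∩ ⟦which surrounded x15⟧ = {x1, x2, x3, x4, x6, x7, x8, x10, x11, x13, x14, x15} ∩ {x2, x3, x5, x8, x9, x10, x11, x12, x13, x14, x15} = {x2, x3, x8, x10, x11, x13, x14, x15}
… ∩ ⟦below x7⟧ = {x2, x3, x8, x10, x11, x13, x14, x15} ∩ {x1, x2, x5, x7, x9, x10, x12, x13, x14, x15} = {x2, x10, x13, x14, x15}
… ∩ ⟦behind x3⟧ = {x2, x10, x13, x14, x15} ∩ {x3, x4, x6, x8, x10, x11, x12, x13, x14, x15} = {x10, x13, x14, x15}
⟦card which surrounded x15 below x7 behind x3⟧ = {x10, x13, x14, x15}; x8 ∉ this set.

no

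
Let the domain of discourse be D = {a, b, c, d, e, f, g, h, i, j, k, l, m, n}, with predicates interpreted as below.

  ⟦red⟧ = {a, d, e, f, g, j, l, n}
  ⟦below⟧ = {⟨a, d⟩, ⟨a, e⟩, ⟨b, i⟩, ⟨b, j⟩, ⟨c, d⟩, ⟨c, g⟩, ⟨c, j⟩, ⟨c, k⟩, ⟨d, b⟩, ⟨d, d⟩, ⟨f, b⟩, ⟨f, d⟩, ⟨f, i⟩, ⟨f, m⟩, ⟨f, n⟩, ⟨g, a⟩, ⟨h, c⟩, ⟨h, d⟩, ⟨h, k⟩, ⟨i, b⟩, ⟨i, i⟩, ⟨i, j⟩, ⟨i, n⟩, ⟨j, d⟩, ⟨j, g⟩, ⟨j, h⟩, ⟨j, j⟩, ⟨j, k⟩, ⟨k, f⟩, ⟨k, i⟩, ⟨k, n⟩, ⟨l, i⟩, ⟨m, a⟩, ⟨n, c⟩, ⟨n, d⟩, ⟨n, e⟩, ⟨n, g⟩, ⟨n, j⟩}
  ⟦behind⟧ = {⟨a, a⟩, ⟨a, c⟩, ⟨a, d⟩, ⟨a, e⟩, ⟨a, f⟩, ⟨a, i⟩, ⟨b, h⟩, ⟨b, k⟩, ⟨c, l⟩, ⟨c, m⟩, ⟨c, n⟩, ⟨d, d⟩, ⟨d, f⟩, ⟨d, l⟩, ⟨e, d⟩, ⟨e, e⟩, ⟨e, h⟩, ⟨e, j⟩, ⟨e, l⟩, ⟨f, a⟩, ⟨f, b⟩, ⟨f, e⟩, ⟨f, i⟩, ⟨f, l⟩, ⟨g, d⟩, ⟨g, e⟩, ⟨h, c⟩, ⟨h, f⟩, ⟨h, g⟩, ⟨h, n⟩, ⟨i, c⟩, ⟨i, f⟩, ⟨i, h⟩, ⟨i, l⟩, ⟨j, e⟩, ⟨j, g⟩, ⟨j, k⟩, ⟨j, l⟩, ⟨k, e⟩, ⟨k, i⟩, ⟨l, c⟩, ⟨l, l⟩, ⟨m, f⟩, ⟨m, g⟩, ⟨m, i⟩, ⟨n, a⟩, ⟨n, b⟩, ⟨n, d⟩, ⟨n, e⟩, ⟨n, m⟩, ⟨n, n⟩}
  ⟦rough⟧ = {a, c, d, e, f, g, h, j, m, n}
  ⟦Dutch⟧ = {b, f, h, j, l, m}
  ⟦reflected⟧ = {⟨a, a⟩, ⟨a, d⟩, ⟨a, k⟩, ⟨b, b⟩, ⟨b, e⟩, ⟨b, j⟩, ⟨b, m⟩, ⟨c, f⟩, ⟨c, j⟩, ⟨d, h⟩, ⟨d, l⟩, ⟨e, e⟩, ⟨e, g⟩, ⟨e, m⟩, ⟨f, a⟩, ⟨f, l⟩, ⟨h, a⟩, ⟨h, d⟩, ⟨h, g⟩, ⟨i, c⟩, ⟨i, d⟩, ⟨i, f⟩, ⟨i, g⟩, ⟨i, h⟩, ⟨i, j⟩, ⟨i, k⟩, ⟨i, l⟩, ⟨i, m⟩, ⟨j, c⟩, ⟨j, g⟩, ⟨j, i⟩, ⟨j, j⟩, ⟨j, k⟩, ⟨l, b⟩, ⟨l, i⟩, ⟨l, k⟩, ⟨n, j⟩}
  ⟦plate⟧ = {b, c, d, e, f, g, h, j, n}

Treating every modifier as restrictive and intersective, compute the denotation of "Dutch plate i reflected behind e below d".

⟦i reflected⟧ = {x : ⟨i, x⟩ ∈ ⟦reflected⟧} = {c, d, f, g, h, j, k, l, m}
⟦behind e⟧ = {x : ⟨x, e⟩ ∈ ⟦behind⟧} = {a, e, f, g, j, k, n}
⟦below d⟧ = {x : ⟨x, d⟩ ∈ ⟦below⟧} = {a, c, d, f, h, j, n}
⟦plate⟧ = {b, c, d, e, f, g, h, j, n}
… ∩ ⟦i reflected⟧ = {b, c, d, e, f, g, h, j, n} ∩ {c, d, f, g, h, j, k, l, m} = {c, d, f, g, h, j}
… ∩ ⟦behind e⟧ = {c, d, f, g, h, j} ∩ {a, e, f, g, j, k, n} = {f, g, j}
… ∩ ⟦below d⟧ = {f, g, j} ∩ {a, c, d, f, h, j, n} = {f, j}
… ∩ ⟦Dutch⟧ = {f, j} ∩ {b, f, h, j, l, m} = {f, j}
So ⟦Dutch plate i reflected behind e below d⟧ = {f, j}.

{f, j}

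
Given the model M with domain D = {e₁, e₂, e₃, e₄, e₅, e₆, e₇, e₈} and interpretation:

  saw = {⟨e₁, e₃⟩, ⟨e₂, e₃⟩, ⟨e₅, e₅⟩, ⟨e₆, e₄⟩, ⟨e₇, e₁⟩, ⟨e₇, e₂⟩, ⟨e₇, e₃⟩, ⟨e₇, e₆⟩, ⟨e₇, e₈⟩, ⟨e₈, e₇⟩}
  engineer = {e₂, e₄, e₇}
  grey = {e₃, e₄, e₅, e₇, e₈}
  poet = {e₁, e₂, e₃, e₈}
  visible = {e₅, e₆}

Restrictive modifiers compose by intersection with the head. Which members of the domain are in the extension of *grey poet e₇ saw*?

{e₃, e₈}

⟦e₇ saw⟧ = {x : ⟨e₇, x⟩ ∈ ⟦saw⟧} = {e₁, e₂, e₃, e₆, e₈}
⟦poet⟧ = {e₁, e₂, e₃, e₈}
… ∩ ⟦e₇ saw⟧ = {e₁, e₂, e₃, e₈} ∩ {e₁, e₂, e₃, e₆, e₈} = {e₁, e₂, e₃, e₈}
… ∩ ⟦grey⟧ = {e₁, e₂, e₃, e₈} ∩ {e₃, e₄, e₅, e₇, e₈} = {e₃, e₈}
So ⟦grey poet e₇ saw⟧ = {e₃, e₈}.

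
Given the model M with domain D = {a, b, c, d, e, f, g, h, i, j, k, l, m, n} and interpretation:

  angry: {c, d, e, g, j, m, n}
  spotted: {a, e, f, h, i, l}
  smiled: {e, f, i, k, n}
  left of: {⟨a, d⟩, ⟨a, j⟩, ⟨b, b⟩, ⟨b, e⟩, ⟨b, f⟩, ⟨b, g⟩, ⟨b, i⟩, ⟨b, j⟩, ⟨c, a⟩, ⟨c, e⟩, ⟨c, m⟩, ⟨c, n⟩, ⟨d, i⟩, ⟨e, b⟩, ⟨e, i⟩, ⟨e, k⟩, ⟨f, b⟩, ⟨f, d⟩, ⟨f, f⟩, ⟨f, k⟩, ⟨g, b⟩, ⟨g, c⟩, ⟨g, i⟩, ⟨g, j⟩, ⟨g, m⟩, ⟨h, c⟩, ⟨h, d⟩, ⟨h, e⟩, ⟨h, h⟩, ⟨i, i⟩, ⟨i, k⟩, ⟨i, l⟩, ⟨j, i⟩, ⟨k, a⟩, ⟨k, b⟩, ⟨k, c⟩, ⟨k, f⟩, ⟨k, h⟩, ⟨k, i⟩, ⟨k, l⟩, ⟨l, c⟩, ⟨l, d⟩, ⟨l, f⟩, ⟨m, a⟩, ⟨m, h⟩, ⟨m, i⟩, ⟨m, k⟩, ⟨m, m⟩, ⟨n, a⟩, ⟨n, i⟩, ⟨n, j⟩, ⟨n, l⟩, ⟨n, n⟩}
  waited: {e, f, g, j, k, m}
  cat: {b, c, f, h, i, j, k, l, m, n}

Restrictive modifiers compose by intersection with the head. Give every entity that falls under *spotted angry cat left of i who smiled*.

{}

⟦left of i⟧ = {x : ⟨x, i⟩ ∈ ⟦left of⟧} = {b, d, e, g, i, j, k, m, n}
⟦who smiled⟧ = ⟦smiled⟧ = {e, f, i, k, n}
⟦cat⟧ = {b, c, f, h, i, j, k, l, m, n}
… ∩ ⟦left of i⟧ = {b, c, f, h, i, j, k, l, m, n} ∩ {b, d, e, g, i, j, k, m, n} = {b, i, j, k, m, n}
… ∩ ⟦who smiled⟧ = {b, i, j, k, m, n} ∩ {e, f, i, k, n} = {i, k, n}
… ∩ ⟦spotted⟧ = {i, k, n} ∩ {a, e, f, h, i, l} = {i}
… ∩ ⟦angry⟧ = {i} ∩ {c, d, e, g, j, m, n} = ∅
So ⟦spotted angry cat left of i who smiled⟧ = {}.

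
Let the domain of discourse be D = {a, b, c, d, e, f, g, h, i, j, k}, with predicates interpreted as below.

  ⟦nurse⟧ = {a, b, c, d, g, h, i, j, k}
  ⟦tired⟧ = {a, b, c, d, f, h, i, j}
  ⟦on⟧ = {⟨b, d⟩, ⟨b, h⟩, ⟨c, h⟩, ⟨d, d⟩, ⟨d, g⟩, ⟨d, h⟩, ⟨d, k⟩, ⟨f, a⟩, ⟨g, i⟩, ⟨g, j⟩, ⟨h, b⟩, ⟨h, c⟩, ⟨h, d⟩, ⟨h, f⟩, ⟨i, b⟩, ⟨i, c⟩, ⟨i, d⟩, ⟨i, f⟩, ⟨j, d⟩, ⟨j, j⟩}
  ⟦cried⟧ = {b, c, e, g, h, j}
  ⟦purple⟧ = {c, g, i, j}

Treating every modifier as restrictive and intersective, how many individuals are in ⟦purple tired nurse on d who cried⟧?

1

⟦on d⟧ = {x : ⟨x, d⟩ ∈ ⟦on⟧} = {b, d, h, i, j}
⟦who cried⟧ = ⟦cried⟧ = {b, c, e, g, h, j}
⟦nurse⟧ = {a, b, c, d, g, h, i, j, k}
… ∩ ⟦on d⟧ = {a, b, c, d, g, h, i, j, k} ∩ {b, d, h, i, j} = {b, d, h, i, j}
… ∩ ⟦who cried⟧ = {b, d, h, i, j} ∩ {b, c, e, g, h, j} = {b, h, j}
… ∩ ⟦purple⟧ = {b, h, j} ∩ {c, g, i, j} = {j}
… ∩ ⟦tired⟧ = {j} ∩ {a, b, c, d, f, h, i, j} = {j}
⟦purple tired nurse on d who cried⟧ = {j}, so the cardinality is 1.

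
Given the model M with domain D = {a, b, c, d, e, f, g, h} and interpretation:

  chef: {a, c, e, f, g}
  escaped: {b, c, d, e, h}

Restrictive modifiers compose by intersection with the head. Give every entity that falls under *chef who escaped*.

{c, e}

⟦who escaped⟧ = ⟦escaped⟧ = {b, c, d, e, h}
⟦chef⟧ = {a, c, e, f, g}
… ∩ ⟦who escaped⟧ = {a, c, e, f, g} ∩ {b, c, d, e, h} = {c, e}
So ⟦chef who escaped⟧ = {c, e}.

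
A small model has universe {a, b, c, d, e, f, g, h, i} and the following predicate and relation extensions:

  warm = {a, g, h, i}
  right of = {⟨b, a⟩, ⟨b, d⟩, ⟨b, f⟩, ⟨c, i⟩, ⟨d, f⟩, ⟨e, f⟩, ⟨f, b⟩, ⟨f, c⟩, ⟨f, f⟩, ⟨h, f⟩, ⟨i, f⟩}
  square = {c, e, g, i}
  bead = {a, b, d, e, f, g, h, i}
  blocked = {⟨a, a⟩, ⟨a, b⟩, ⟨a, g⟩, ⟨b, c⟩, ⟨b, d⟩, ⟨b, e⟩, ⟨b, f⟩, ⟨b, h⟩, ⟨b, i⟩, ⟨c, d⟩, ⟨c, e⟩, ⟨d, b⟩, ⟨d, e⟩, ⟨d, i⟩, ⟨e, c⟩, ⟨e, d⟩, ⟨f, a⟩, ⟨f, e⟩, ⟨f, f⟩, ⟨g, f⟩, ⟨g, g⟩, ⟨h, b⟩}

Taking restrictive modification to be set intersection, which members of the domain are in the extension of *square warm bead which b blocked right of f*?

⟦which b blocked⟧ = {x : ⟨b, x⟩ ∈ ⟦blocked⟧} = {c, d, e, f, h, i}
⟦right of f⟧ = {x : ⟨x, f⟩ ∈ ⟦right of⟧} = {b, d, e, f, h, i}
⟦bead⟧ = {a, b, d, e, f, g, h, i}
… ∩ ⟦which b blocked⟧ = {a, b, d, e, f, g, h, i} ∩ {c, d, e, f, h, i} = {d, e, f, h, i}
… ∩ ⟦right of f⟧ = {d, e, f, h, i} ∩ {b, d, e, f, h, i} = {d, e, f, h, i}
… ∩ ⟦square⟧ = {d, e, f, h, i} ∩ {c, e, g, i} = {e, i}
… ∩ ⟦warm⟧ = {e, i} ∩ {a, g, h, i} = {i}
So ⟦square warm bead which b blocked right of f⟧ = {i}.

{i}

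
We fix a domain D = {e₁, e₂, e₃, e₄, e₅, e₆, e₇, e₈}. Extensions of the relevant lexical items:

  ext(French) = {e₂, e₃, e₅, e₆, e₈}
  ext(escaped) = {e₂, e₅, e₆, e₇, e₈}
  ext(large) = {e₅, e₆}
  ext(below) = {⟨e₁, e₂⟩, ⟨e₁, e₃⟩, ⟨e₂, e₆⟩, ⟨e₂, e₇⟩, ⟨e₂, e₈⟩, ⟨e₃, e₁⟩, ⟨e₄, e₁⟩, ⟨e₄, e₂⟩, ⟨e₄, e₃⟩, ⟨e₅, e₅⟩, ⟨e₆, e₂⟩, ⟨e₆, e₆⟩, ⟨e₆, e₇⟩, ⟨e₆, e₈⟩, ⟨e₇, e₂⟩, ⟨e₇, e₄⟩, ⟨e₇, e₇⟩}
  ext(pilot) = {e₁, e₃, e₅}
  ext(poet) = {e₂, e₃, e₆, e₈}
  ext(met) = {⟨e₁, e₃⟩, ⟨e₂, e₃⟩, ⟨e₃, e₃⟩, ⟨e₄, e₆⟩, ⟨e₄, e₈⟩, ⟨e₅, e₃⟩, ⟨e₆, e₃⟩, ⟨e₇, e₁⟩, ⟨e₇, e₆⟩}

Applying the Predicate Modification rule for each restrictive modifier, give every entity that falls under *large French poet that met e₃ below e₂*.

⟦that met e₃⟧ = {x : ⟨x, e₃⟩ ∈ ⟦met⟧} = {e₁, e₂, e₃, e₅, e₆}
⟦below e₂⟧ = {x : ⟨x, e₂⟩ ∈ ⟦below⟧} = {e₁, e₄, e₆, e₇}
⟦poet⟧ = {e₂, e₃, e₆, e₈}
… ∩ ⟦that met e₃⟧ = {e₂, e₃, e₆, e₈} ∩ {e₁, e₂, e₃, e₅, e₆} = {e₂, e₃, e₆}
… ∩ ⟦below e₂⟧ = {e₂, e₃, e₆} ∩ {e₁, e₄, e₆, e₇} = {e₆}
… ∩ ⟦large⟧ = {e₆} ∩ {e₅, e₆} = {e₆}
… ∩ ⟦French⟧ = {e₆} ∩ {e₂, e₃, e₅, e₆, e₈} = {e₆}
So ⟦large French poet that met e₃ below e₂⟧ = {e₆}.

{e₆}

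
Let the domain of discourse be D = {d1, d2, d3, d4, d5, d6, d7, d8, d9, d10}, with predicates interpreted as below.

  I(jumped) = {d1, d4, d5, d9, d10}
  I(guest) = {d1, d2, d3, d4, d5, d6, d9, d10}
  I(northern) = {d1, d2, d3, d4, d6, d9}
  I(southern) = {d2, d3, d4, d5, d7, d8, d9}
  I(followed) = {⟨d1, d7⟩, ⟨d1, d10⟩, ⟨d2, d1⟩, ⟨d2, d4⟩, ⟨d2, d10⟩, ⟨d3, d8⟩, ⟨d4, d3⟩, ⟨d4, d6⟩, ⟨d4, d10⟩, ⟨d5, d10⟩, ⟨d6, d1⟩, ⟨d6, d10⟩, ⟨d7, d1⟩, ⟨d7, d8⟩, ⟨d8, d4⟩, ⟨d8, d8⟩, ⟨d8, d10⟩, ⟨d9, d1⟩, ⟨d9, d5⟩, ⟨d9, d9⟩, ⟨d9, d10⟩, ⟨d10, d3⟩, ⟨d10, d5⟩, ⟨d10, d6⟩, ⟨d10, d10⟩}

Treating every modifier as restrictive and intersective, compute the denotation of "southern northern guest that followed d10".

⟦that followed d10⟧ = {x : ⟨x, d10⟩ ∈ ⟦followed⟧} = {d1, d2, d4, d5, d6, d8, d9, d10}
⟦guest⟧ = {d1, d2, d3, d4, d5, d6, d9, d10}
… ∩ ⟦that followed d10⟧ = {d1, d2, d3, d4, d5, d6, d9, d10} ∩ {d1, d2, d4, d5, d6, d8, d9, d10} = {d1, d2, d4, d5, d6, d9, d10}
… ∩ ⟦southern⟧ = {d1, d2, d4, d5, d6, d9, d10} ∩ {d2, d3, d4, d5, d7, d8, d9} = {d2, d4, d5, d9}
… ∩ ⟦northern⟧ = {d2, d4, d5, d9} ∩ {d1, d2, d3, d4, d6, d9} = {d2, d4, d9}
So ⟦southern northern guest that followed d10⟧ = {d2, d4, d9}.

{d2, d4, d9}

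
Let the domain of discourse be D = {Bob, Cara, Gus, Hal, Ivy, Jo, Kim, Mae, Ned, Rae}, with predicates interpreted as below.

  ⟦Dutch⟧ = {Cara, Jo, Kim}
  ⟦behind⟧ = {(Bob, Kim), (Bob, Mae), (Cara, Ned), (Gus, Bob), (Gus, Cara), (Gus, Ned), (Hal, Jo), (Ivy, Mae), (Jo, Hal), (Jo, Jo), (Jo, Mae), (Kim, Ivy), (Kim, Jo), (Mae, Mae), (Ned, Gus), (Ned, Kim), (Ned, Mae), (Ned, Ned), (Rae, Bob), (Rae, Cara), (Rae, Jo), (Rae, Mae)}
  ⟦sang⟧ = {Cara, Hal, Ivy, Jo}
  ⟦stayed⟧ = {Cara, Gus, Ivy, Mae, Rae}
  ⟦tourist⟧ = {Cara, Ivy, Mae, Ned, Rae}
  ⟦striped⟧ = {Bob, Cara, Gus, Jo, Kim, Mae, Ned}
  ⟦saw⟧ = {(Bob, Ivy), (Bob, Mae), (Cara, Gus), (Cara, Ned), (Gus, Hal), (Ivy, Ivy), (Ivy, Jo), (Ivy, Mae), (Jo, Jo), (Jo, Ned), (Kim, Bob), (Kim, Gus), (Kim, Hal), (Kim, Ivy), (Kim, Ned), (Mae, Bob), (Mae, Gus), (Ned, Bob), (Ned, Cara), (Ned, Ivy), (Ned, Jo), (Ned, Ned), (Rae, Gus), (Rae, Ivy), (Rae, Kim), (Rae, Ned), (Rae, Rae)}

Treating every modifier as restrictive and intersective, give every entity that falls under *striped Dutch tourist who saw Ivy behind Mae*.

⟦who saw Ivy⟧ = {x : ⟨x, Ivy⟩ ∈ ⟦saw⟧} = {Bob, Ivy, Kim, Ned, Rae}
⟦behind Mae⟧ = {x : ⟨x, Mae⟩ ∈ ⟦behind⟧} = {Bob, Ivy, Jo, Mae, Ned, Rae}
⟦tourist⟧ = {Cara, Ivy, Mae, Ned, Rae}
… ∩ ⟦who saw Ivy⟧ = {Cara, Ivy, Mae, Ned, Rae} ∩ {Bob, Ivy, Kim, Ned, Rae} = {Ivy, Ned, Rae}
… ∩ ⟦behind Mae⟧ = {Ivy, Ned, Rae} ∩ {Bob, Ivy, Jo, Mae, Ned, Rae} = {Ivy, Ned, Rae}
… ∩ ⟦striped⟧ = {Ivy, Ned, Rae} ∩ {Bob, Cara, Gus, Jo, Kim, Mae, Ned} = {Ned}
… ∩ ⟦Dutch⟧ = {Ned} ∩ {Cara, Jo, Kim} = ∅
So ⟦striped Dutch tourist who saw Ivy behind Mae⟧ = {}.

{}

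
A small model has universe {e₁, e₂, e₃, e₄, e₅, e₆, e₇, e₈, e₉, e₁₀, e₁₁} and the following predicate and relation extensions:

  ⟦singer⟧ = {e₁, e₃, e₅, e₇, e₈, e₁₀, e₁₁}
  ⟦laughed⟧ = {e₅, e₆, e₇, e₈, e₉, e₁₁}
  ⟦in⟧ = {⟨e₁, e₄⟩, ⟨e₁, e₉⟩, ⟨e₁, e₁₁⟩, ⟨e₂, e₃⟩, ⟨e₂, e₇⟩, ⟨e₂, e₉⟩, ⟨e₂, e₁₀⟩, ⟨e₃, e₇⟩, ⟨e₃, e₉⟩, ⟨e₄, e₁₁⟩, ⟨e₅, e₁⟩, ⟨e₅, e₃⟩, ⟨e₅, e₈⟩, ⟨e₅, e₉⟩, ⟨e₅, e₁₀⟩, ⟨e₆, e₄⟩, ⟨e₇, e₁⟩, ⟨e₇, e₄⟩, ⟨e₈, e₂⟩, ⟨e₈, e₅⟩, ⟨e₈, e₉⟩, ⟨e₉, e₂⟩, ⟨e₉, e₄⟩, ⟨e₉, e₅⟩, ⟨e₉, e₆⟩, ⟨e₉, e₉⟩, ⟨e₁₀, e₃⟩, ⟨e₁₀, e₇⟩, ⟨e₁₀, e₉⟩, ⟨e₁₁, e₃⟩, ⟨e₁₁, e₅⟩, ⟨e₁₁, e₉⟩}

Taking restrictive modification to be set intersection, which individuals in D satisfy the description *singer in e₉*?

{e₁, e₃, e₅, e₈, e₁₀, e₁₁}

⟦in e₉⟧ = {x : ⟨x, e₉⟩ ∈ ⟦in⟧} = {e₁, e₂, e₃, e₅, e₈, e₉, e₁₀, e₁₁}
⟦singer⟧ = {e₁, e₃, e₅, e₇, e₈, e₁₀, e₁₁}
… ∩ ⟦in e₉⟧ = {e₁, e₃, e₅, e₇, e₈, e₁₀, e₁₁} ∩ {e₁, e₂, e₃, e₅, e₈, e₉, e₁₀, e₁₁} = {e₁, e₃, e₅, e₈, e₁₀, e₁₁}
So ⟦singer in e₉⟧ = {e₁, e₃, e₅, e₈, e₁₀, e₁₁}.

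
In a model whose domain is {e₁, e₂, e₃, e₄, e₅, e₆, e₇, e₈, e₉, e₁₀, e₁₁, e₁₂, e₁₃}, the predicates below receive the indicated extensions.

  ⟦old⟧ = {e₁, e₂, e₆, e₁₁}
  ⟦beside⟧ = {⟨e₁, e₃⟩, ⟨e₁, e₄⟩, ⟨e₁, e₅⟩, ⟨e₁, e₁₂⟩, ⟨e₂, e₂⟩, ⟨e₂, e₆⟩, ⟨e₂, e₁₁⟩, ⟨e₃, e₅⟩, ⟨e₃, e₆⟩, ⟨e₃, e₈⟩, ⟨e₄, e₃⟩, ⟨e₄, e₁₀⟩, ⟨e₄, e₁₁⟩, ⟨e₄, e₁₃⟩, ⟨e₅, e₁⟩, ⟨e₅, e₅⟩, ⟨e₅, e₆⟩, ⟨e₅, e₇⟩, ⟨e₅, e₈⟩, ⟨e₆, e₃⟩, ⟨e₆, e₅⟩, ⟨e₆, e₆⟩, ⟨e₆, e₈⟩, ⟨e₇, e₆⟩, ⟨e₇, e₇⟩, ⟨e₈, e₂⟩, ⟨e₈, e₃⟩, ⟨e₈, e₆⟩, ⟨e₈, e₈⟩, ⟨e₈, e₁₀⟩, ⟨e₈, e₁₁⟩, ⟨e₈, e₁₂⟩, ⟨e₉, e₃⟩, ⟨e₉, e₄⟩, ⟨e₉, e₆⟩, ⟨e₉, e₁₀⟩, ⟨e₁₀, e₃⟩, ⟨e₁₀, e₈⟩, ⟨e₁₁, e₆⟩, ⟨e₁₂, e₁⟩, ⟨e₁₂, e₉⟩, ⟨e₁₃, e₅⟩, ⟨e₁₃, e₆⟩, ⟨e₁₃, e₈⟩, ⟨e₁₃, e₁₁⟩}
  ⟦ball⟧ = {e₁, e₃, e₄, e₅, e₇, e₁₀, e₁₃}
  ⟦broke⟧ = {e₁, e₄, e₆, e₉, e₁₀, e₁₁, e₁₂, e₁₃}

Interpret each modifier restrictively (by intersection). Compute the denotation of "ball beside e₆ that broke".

{e₁₃}

⟦beside e₆⟧ = {x : ⟨x, e₆⟩ ∈ ⟦beside⟧} = {e₂, e₃, e₅, e₆, e₇, e₈, e₉, e₁₁, e₁₃}
⟦that broke⟧ = ⟦broke⟧ = {e₁, e₄, e₆, e₉, e₁₀, e₁₁, e₁₂, e₁₃}
⟦ball⟧ = {e₁, e₃, e₄, e₅, e₇, e₁₀, e₁₃}
… ∩ ⟦beside e₆⟧ = {e₁, e₃, e₄, e₅, e₇, e₁₀, e₁₃} ∩ {e₂, e₃, e₅, e₆, e₇, e₈, e₉, e₁₁, e₁₃} = {e₃, e₅, e₇, e₁₃}
… ∩ ⟦that broke⟧ = {e₃, e₅, e₇, e₁₃} ∩ {e₁, e₄, e₆, e₉, e₁₀, e₁₁, e₁₂, e₁₃} = {e₁₃}
So ⟦ball beside e₆ that broke⟧ = {e₁₃}.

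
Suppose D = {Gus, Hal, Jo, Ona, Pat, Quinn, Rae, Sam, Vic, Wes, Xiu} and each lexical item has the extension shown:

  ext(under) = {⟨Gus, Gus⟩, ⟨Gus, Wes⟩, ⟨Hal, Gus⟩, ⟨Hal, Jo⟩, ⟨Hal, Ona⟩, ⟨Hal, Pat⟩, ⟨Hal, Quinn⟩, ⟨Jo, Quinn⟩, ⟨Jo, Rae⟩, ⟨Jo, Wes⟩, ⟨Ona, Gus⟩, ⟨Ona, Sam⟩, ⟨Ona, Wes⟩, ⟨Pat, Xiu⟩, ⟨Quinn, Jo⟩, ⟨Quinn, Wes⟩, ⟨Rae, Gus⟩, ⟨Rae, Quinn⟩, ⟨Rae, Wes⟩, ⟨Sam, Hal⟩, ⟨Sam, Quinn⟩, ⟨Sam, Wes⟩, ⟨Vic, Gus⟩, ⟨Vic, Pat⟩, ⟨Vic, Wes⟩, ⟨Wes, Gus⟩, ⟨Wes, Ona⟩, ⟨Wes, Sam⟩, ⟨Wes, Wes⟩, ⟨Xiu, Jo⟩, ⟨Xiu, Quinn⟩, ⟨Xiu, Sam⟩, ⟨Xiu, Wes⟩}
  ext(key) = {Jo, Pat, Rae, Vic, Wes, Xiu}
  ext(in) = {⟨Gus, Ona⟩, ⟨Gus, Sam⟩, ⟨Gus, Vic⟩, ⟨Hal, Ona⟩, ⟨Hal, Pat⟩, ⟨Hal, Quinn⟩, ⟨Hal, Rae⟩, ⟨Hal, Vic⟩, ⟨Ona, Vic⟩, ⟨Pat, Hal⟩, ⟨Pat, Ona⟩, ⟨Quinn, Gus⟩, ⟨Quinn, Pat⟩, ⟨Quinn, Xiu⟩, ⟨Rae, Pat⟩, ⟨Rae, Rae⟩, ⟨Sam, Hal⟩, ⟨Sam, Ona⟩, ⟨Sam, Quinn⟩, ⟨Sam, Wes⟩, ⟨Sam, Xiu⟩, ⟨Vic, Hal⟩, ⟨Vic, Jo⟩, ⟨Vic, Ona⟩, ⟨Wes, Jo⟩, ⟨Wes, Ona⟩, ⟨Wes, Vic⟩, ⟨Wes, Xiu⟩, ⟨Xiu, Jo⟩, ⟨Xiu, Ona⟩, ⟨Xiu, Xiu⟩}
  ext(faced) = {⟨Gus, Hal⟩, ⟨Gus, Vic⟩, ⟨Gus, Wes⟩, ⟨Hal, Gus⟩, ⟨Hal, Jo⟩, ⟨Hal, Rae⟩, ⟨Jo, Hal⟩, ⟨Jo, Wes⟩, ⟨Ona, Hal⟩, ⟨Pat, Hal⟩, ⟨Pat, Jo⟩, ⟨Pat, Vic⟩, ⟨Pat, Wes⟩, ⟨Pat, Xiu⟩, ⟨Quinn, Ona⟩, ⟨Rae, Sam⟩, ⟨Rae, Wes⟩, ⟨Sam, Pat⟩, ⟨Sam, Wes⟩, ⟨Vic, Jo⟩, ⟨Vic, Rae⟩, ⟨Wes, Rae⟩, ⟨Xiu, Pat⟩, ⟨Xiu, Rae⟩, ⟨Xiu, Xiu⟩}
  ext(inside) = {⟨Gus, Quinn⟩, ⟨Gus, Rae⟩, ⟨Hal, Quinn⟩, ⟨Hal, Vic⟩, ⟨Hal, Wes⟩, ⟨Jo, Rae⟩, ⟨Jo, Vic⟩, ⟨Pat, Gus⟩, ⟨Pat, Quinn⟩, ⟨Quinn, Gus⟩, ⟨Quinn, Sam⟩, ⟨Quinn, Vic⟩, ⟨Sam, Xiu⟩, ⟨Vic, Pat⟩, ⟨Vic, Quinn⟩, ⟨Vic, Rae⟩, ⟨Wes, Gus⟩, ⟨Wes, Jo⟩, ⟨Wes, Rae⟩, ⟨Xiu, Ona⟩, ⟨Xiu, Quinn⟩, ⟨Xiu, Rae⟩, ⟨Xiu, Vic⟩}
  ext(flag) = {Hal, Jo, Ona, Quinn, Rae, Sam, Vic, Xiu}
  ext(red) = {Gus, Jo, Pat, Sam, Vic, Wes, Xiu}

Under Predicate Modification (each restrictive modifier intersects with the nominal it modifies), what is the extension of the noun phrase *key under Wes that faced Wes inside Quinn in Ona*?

⟦under Wes⟧ = {x : ⟨x, Wes⟩ ∈ ⟦under⟧} = {Gus, Jo, Ona, Quinn, Rae, Sam, Vic, Wes, Xiu}
⟦that faced Wes⟧ = {x : ⟨x, Wes⟩ ∈ ⟦faced⟧} = {Gus, Jo, Pat, Rae, Sam}
⟦inside Quinn⟧ = {x : ⟨x, Quinn⟩ ∈ ⟦inside⟧} = {Gus, Hal, Pat, Vic, Xiu}
⟦in Ona⟧ = {x : ⟨x, Ona⟩ ∈ ⟦in⟧} = {Gus, Hal, Pat, Sam, Vic, Wes, Xiu}
⟦key⟧ = {Jo, Pat, Rae, Vic, Wes, Xiu}
… ∩ ⟦under Wes⟧ = {Jo, Pat, Rae, Vic, Wes, Xiu} ∩ {Gus, Jo, Ona, Quinn, Rae, Sam, Vic, Wes, Xiu} = {Jo, Rae, Vic, Wes, Xiu}
… ∩ ⟦that faced Wes⟧ = {Jo, Rae, Vic, Wes, Xiu} ∩ {Gus, Jo, Pat, Rae, Sam} = {Jo, Rae}
… ∩ ⟦inside Quinn⟧ = {Jo, Rae} ∩ {Gus, Hal, Pat, Vic, Xiu} = ∅
… ∩ ⟦in Ona⟧ = ∅ ∩ {Gus, Hal, Pat, Sam, Vic, Wes, Xiu} = ∅
So ⟦key under Wes that faced Wes inside Quinn in Ona⟧ = ∅.

∅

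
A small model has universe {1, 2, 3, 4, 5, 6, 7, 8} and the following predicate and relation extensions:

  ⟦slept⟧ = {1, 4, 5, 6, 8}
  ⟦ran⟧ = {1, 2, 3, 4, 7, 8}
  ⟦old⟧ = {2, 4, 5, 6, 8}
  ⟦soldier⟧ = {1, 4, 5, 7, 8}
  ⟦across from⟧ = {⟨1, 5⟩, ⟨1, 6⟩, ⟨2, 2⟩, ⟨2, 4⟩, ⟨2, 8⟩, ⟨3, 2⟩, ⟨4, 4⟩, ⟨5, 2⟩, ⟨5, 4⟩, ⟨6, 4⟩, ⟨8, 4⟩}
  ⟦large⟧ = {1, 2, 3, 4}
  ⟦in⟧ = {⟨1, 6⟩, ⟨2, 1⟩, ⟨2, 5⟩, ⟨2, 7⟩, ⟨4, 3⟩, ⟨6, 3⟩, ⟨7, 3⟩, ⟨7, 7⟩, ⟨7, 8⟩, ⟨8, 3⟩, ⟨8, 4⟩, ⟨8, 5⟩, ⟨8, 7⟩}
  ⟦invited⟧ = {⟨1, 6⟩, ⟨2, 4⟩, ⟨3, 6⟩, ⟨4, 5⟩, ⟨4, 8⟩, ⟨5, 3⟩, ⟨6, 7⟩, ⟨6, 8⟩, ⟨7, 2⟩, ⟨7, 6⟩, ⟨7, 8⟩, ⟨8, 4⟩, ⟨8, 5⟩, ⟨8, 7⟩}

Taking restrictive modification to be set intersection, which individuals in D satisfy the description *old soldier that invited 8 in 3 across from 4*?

{4}

⟦that invited 8⟧ = {x : ⟨x, 8⟩ ∈ ⟦invited⟧} = {4, 6, 7}
⟦in 3⟧ = {x : ⟨x, 3⟩ ∈ ⟦in⟧} = {4, 6, 7, 8}
⟦across from 4⟧ = {x : ⟨x, 4⟩ ∈ ⟦across from⟧} = {2, 4, 5, 6, 8}
⟦soldier⟧ = {1, 4, 5, 7, 8}
… ∩ ⟦that invited 8⟧ = {1, 4, 5, 7, 8} ∩ {4, 6, 7} = {4, 7}
… ∩ ⟦in 3⟧ = {4, 7} ∩ {4, 6, 7, 8} = {4, 7}
… ∩ ⟦across from 4⟧ = {4, 7} ∩ {2, 4, 5, 6, 8} = {4}
… ∩ ⟦old⟧ = {4} ∩ {2, 4, 5, 6, 8} = {4}
So ⟦old soldier that invited 8 in 3 across from 4⟧ = {4}.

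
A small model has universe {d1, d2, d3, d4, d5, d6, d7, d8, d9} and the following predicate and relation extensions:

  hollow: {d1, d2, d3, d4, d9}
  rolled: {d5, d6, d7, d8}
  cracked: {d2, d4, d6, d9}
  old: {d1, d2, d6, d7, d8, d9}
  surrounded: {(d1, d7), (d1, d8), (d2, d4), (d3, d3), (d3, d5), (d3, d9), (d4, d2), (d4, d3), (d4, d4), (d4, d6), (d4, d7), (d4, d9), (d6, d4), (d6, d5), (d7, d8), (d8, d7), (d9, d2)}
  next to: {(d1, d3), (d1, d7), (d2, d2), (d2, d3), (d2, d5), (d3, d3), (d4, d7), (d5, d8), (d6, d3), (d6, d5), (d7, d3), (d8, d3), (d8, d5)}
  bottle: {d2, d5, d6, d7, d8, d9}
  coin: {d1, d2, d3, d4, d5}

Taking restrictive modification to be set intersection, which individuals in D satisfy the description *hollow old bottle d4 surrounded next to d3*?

⟦d4 surrounded⟧ = {x : ⟨d4, x⟩ ∈ ⟦surrounded⟧} = {d2, d3, d4, d6, d7, d9}
⟦next to d3⟧ = {x : ⟨x, d3⟩ ∈ ⟦next to⟧} = {d1, d2, d3, d6, d7, d8}
⟦bottle⟧ = {d2, d5, d6, d7, d8, d9}
… ∩ ⟦d4 surrounded⟧ = {d2, d5, d6, d7, d8, d9} ∩ {d2, d3, d4, d6, d7, d9} = {d2, d6, d7, d9}
… ∩ ⟦next to d3⟧ = {d2, d6, d7, d9} ∩ {d1, d2, d3, d6, d7, d8} = {d2, d6, d7}
… ∩ ⟦hollow⟧ = {d2, d6, d7} ∩ {d1, d2, d3, d4, d9} = {d2}
… ∩ ⟦old⟧ = {d2} ∩ {d1, d2, d6, d7, d8, d9} = {d2}
So ⟦hollow old bottle d4 surrounded next to d3⟧ = {d2}.

{d2}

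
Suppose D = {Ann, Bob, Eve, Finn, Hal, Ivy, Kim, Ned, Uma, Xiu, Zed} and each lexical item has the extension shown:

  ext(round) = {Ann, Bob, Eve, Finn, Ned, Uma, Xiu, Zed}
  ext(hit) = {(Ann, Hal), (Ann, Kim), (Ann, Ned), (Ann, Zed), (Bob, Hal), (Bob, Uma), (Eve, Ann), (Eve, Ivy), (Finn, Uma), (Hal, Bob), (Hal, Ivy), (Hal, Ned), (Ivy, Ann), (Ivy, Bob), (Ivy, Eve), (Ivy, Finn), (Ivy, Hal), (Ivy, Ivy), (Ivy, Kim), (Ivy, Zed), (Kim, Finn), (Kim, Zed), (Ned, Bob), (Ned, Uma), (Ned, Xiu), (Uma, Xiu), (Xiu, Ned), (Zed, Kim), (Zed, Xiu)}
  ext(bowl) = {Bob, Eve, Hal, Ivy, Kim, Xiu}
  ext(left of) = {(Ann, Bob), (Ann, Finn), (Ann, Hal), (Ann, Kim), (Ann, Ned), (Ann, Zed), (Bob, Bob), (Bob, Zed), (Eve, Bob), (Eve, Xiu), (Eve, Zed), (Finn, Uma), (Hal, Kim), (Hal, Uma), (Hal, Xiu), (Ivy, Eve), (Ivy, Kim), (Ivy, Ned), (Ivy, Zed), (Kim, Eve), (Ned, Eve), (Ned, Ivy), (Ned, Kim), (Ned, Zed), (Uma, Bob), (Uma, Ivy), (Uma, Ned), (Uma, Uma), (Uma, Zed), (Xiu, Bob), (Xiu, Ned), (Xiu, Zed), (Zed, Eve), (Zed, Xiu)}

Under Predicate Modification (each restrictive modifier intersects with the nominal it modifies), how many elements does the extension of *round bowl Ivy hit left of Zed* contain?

⟦Ivy hit⟧ = {x : ⟨Ivy, x⟩ ∈ ⟦hit⟧} = {Ann, Bob, Eve, Finn, Hal, Ivy, Kim, Zed}
⟦left of Zed⟧ = {x : ⟨x, Zed⟩ ∈ ⟦left of⟧} = {Ann, Bob, Eve, Ivy, Ned, Uma, Xiu}
⟦bowl⟧ = {Bob, Eve, Hal, Ivy, Kim, Xiu}
… ∩ ⟦Ivy hit⟧ = {Bob, Eve, Hal, Ivy, Kim, Xiu} ∩ {Ann, Bob, Eve, Finn, Hal, Ivy, Kim, Zed} = {Bob, Eve, Hal, Ivy, Kim}
… ∩ ⟦left of Zed⟧ = {Bob, Eve, Hal, Ivy, Kim} ∩ {Ann, Bob, Eve, Ivy, Ned, Uma, Xiu} = {Bob, Eve, Ivy}
… ∩ ⟦round⟧ = {Bob, Eve, Ivy} ∩ {Ann, Bob, Eve, Finn, Ned, Uma, Xiu, Zed} = {Bob, Eve}
⟦round bowl Ivy hit left of Zed⟧ = {Bob, Eve}, so the cardinality is 2.

2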